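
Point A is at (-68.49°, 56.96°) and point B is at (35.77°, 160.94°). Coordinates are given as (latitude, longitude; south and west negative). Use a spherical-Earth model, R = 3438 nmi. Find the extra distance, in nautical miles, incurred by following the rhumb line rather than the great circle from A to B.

Great circle: cos σ = sin φ₁ sin φ₂ + cos φ₁ cos φ₂ cos Δλ,  σ = 2.2341 rad → d_gc = 7680.7 nmi
Rhumb line: Δψ = +2.3303, q = Δφ/Δψ = 0.7809, d_rh = R√(Δφ²+q²Δλ²) = 7929.4 nmi
Excess = 7929.4 − 7680.7 = 248.7 ≈ 249 nmi

249 nmi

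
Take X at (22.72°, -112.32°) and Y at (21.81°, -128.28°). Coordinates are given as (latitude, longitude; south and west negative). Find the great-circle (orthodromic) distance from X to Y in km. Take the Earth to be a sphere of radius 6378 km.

cos σ = sin φ₁ sin φ₂ + cos φ₁ cos φ₂ cos Δλ
      = sin(22.72°)sin(21.81°) + cos(22.72°)cos(21.81°)cos(-15.96°) = 0.9669
σ = 14.791° → d = Rσ = 6378·0.25815 = 1646 km

1646 km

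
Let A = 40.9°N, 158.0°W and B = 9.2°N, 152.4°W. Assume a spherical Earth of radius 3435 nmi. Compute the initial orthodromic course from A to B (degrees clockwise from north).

169.6°

θ = atan2( sin Δλ·cos φ₂ ,  cos φ₁ sin φ₂ − sin φ₁ cos φ₂ cos Δλ )
  = atan2(+0.0963, -0.5224) = 169.55°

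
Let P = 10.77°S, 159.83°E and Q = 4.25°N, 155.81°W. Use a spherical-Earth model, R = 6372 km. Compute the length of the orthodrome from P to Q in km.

5187 km

cos σ = sin φ₁ sin φ₂ + cos φ₁ cos φ₂ cos Δλ
      = sin(-10.77°)sin(4.25°) + cos(-10.77°)cos(4.25°)cos(44.36°) = 0.6866
σ = 46.639° → d = Rσ = 6372·0.81401 = 5187 km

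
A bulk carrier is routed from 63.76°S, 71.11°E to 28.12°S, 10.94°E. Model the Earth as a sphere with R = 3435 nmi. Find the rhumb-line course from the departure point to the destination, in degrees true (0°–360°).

Meridional parts: M(φ₁)=-1.4564, M(φ₂)=-0.5118 → ΔM = +0.9446;  Δλ = -1.0502 rad
tan C = Δλ / ΔM = -1.1117 → C = 311.97°

312.0°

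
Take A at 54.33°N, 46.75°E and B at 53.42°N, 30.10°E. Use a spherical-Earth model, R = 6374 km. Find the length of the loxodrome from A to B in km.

1097 km

Rhumb course C = atan2(Δλ, Δψ) with Δψ = ln[tan(π/4+φ₂/2)/tan(π/4+φ₁/2)] = -0.0269, Δλ = -0.2906 → C = 264.70°
d = R·|Δφ| / |cos C| = 6374·0.01588 / 0.09231 = 1097 km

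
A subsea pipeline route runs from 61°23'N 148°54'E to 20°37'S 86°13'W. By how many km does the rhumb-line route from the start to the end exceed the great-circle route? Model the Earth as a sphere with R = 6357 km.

Great circle: cos σ = sin φ₁ sin φ₂ + cos φ₁ cos φ₂ cos Δλ,  σ = 2.1718 rad → d_gc = 13806.1 km
Rhumb line: Δψ = -1.7341, q = Δφ/Δψ = 0.8253, d_rh = R√(Δφ²+q²Δλ²) = 14612.8 km
Excess = 14612.8 − 13806.1 = 806.7 ≈ 807 km

807 km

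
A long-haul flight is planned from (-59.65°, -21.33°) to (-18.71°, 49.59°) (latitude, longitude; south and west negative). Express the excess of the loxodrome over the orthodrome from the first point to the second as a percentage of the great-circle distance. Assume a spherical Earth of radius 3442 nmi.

Great circle: σ = 1.1227 rad → d_gc = Rσ = 3864.3 nmi
Rhumb: Δφ = +0.7145, Δλ = +1.2378, Δψ = +0.9723, q = Δφ/Δψ = 0.7349 → d_rh = R√(Δφ²+q²Δλ²) = 3981.5 nmi
Excess = (3981.5 − 3864.3) / 3864.3 = 117.2 / 3864.3 = 3.03% ≈ 3.0%

3.0%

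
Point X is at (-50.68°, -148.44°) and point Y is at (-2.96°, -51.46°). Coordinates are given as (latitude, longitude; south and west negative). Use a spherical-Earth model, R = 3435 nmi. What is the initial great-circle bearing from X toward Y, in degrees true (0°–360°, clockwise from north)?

θ = atan2( sin Δλ·cos φ₂ ,  cos φ₁ sin φ₂ − sin φ₁ cos φ₂ cos Δλ )
  = atan2(+0.9913, -0.1266) = 97.28°

97.3°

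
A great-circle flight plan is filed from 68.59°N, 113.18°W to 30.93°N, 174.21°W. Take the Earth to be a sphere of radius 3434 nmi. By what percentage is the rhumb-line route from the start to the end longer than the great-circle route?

Great circle: σ = 0.8890 rad → d_gc = Rσ = 3052.8 nmi
Rhumb: Δφ = -0.6573, Δλ = -1.0652, Δψ = -1.0976, q = Δφ/Δψ = 0.5988 → d_rh = R√(Δφ²+q²Δλ²) = 3145.2 nmi
Excess = (3145.2 − 3052.8) / 3052.8 = 92.4 / 3052.8 = 3.03% ≈ 3.0%

3.0%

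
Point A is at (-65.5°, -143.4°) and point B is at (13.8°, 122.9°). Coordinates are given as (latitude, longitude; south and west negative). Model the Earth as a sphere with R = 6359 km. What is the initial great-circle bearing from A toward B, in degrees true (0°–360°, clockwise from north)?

272.5°

N = sin Δλ·cos φ₂ = -0.9691;  D = cos φ₁ sin φ₂ − sin φ₁ cos φ₂ cos Δλ = +0.0419
initial course = atan2(N, D) = 272.48°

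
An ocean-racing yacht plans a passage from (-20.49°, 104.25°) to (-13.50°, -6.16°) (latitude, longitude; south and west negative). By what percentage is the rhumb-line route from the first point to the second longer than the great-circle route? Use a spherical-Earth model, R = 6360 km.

Great circle: σ = 1.8090 rad → d_gc = Rσ = 11505.1 km
Rhumb: Δφ = +0.1220, Δλ = -1.9270, Δψ = +0.1277, q = Δφ/Δψ = 0.9556 → d_rh = R√(Δφ²+q²Δλ²) = 11737.7 km
Excess = (11737.7 − 11505.1) / 11505.1 = 232.6 / 11505.1 = 2.02% ≈ 2.0%

2.0%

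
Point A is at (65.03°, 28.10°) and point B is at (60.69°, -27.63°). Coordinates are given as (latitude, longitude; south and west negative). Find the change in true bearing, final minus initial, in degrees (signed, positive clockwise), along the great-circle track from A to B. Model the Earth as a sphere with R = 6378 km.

At departure: θ₁ = atan2(sin Δλ cos φ₂, cos φ₁ sin φ₂ − sin φ₁ cos φ₂ cos Δλ) = 286.29°
At arrival: θ₂ = atan2(sin Δλ cos φ₁, −cos φ₂ sin φ₁ + sin φ₂ cos φ₁ cos Δλ) = 235.87°
Δθ = θ₂ − θ₁ = -50.4°

-50.4°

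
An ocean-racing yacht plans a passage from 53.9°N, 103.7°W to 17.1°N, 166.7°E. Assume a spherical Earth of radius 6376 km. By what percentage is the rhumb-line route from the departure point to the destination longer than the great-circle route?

Great circle: σ = 1.3269 rad → d_gc = Rσ = 8460.1 km
Rhumb: Δφ = -0.6423, Δλ = -1.5638, Δψ = -0.8182, q = Δφ/Δψ = 0.7850 → d_rh = R√(Δφ²+q²Δλ²) = 8833.4 km
Excess = (8833.4 − 8460.1) / 8460.1 = 373.3 / 8460.1 = 4.41% ≈ 4.4%

4.4%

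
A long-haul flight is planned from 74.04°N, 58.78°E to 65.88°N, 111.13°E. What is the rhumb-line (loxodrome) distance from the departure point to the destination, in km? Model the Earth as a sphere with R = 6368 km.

Rhumb course C = atan2(Δλ, Δψ) with Δψ = ln[tan(π/4+φ₂/2)/tan(π/4+φ₁/2)] = -0.4214, Δλ = +0.9137 → C = 114.76°
d = R·|Δφ| / |cos C| = 6368·0.14242 / 0.41880 = 2166 km

2166 km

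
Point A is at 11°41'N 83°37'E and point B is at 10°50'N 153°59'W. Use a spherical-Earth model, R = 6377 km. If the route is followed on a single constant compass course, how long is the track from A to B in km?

13361 km

Δψ = ln[tan(π/4+φ₂/2)/tan(π/4+φ₁/2)] = -0.0151;  Δφ = -0.0148 rad,  Δλ = +2.1363 rad
q = Δφ/Δψ = 0.9807
d = R·√(Δφ² + q²Δλ²) = 6377·2.09521 = 13361 km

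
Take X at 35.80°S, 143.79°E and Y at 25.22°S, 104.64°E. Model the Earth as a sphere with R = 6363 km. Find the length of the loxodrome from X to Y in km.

Δψ = ln[tan(π/4+φ₂/2)/tan(π/4+φ₁/2)] = +0.2149;  Δφ = +0.1847 rad,  Δλ = -0.6833 rad
q = Δφ/Δψ = 0.8595
d = R·√(Δφ² + q²Δλ²) = 6363·0.61561 = 3917 km

3917 km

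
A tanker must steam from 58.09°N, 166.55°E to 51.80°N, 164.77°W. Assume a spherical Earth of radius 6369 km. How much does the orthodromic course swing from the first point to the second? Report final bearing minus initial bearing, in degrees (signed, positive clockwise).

+23.7°

Initial bearing θ₁ = atan2(sin Δλ cos φ₂, cos φ₁ sin φ₂ − sin φ₁ cos φ₂ cos Δλ) = 98.65°
Final bearing θ₂ = (initial bearing from the destination back to the start) + 180° = 122.33°
Δθ = θ₂ − θ₁ = +23.7°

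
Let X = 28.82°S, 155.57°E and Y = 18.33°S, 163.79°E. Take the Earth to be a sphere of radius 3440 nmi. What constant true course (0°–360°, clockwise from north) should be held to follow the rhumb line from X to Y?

35.6°

Meridional parts: M(φ₁)=-0.5257, M(φ₂)=-0.3255 → ΔM = +0.2001;  Δλ = +0.1435 rad
tan C = Δλ / ΔM = +0.7168 → C = 35.63°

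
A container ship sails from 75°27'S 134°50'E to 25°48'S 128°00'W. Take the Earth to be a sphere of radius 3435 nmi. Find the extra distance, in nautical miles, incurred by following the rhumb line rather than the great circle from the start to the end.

Great circle: cos σ = sin φ₁ sin φ₂ + cos φ₁ cos φ₂ cos Δλ,  σ = 1.1668 rad → d_gc = 4008.1 nmi
Rhumb line: Δψ = +1.5921, q = Δφ/Δψ = 0.5443, d_rh = R√(Δφ²+q²Δλ²) = 4349.0 nmi
Excess = 4349.0 − 4008.1 = 340.9 ≈ 341 nmi

341 nmi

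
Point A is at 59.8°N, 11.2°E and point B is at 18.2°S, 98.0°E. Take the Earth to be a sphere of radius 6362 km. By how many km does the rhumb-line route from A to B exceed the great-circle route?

257 km

Great circle: cos σ = sin φ₁ sin φ₂ + cos φ₁ cos φ₂ cos Δλ,  σ = 1.8165 rad → d_gc = 11556.8 km
Rhumb line: Δψ = -1.6331, q = Δφ/Δψ = 0.8336, d_rh = R√(Δφ²+q²Δλ²) = 11813.6 km
Excess = 11813.6 − 11556.8 = 256.8 ≈ 257 km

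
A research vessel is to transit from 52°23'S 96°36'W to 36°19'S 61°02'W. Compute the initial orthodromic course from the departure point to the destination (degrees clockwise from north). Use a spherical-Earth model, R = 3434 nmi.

71.4°

θ = atan2( sin Δλ·cos φ₂ ,  cos φ₁ sin φ₂ − sin φ₁ cos φ₂ cos Δλ )
  = atan2(+0.4687, +0.1577) = 71.40°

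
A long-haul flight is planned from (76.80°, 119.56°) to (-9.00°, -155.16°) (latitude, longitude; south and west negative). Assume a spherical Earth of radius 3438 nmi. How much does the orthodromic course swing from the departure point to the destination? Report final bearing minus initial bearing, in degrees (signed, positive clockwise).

+70.1°

At departure: θ₁ = atan2(sin Δλ cos φ₂, cos φ₁ sin φ₂ − sin φ₁ cos φ₂ cos Δλ) = 96.65°
At arrival: θ₂ = atan2(sin Δλ cos φ₁, −cos φ₂ sin φ₁ + sin φ₂ cos φ₁ cos Δλ) = 166.72°
Δθ = θ₂ − θ₁ = +70.1°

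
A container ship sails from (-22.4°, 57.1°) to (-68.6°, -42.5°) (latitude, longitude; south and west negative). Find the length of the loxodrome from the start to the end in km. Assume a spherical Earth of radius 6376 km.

8738 km

Δψ = ln[tan(π/4+φ₂/2)/tan(π/4+φ₁/2)] = -1.2650;  Δφ = -0.8063 rad,  Δλ = -1.7383 rad
q = Δφ/Δψ = 0.6374
d = R·√(Δφ² + q²Δλ²) = 6376·1.37043 = 8738 km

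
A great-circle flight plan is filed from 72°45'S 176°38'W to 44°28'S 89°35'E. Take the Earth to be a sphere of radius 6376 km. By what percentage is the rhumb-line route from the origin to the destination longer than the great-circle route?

9.1%

Great circle: σ = 0.8566 rad → d_gc = Rσ = 5461.6 km
Rhumb: Δφ = +0.4936, Δλ = -1.6368, Δψ = +1.0177, q = Δφ/Δψ = 0.4851 → d_rh = R√(Δφ²+q²Δλ²) = 5960.9 km
Excess = (5960.9 − 5461.6) / 5461.6 = 499.3 / 5461.6 = 9.14% ≈ 9.1%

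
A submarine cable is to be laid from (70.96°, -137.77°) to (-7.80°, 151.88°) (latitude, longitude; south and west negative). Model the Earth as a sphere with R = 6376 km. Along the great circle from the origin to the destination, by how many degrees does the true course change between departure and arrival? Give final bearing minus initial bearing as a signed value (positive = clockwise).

-51.0°

Initial bearing θ₁ = atan2(sin Δλ cos φ₂, cos φ₁ sin φ₂ − sin φ₁ cos φ₂ cos Δλ) = 248.94°
Final bearing θ₂ = (initial bearing from the destination back to the start) + 180° = 197.90°
Δθ = θ₂ − θ₁ = -51.0°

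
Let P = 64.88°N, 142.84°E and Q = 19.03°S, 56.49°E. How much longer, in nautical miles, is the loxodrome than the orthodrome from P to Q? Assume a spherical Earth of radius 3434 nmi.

169 nmi

Great circle: cos σ = sin φ₁ sin φ₂ + cos φ₁ cos φ₂ cos Δλ,  σ = 1.8439 rad → d_gc = 6331.8 nmi
Rhumb line: Δψ = -1.8399, q = Δφ/Δψ = 0.7960, d_rh = R√(Δφ²+q²Δλ²) = 6500.9 nmi
Excess = 6500.9 − 6331.8 = 169.1 ≈ 169 nmi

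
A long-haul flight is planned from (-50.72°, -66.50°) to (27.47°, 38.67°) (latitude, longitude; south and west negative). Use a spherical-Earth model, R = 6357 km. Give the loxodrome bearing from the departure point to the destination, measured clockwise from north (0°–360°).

Δψ = ln[tan(π/4+φ₂/2)/tan(π/4+φ₁/2)] = +1.5293
Δλ = +1.8356 rad (taken the short way round)
course = atan2(Δλ, Δψ) = 50.20°

50.2°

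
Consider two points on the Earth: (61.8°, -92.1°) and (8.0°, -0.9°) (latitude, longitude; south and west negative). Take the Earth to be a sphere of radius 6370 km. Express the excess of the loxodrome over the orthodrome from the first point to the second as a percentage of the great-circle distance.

4.7%

Great circle: σ = 1.4577 rad → d_gc = Rσ = 9285.6 km
Rhumb: Δφ = -0.9390, Δλ = +1.5917, Δψ = -1.2415, q = Δφ/Δψ = 0.7563 → d_rh = R√(Δφ²+q²Δλ²) = 9725.6 km
Excess = (9725.6 − 9285.6) / 9285.6 = 440.0 / 9285.6 = 4.74% ≈ 4.7%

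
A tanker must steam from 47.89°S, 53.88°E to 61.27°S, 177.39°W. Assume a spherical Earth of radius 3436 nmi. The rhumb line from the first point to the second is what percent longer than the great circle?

Great circle: σ = 1.1053 rad → d_gc = Rσ = 3797.8 nmi
Rhumb: Δφ = -0.2335, Δλ = +2.2468, Δψ = -0.4076, q = Δφ/Δψ = 0.5730 → d_rh = R√(Δφ²+q²Δλ²) = 4495.5 nmi
Excess = (4495.5 − 3797.8) / 3797.8 = 697.7 / 3797.8 = 18.37% ≈ 18.4%

18.4%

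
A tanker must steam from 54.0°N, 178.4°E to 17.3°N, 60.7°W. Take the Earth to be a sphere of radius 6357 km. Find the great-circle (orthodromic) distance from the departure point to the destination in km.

10288 km

Haversine: a = sin²(Δφ/2)+cos φ₁ cos φ₂ sin²(Δλ/2) = 0.52381;  σ = 2·atan2(√a,√(1−a))
σ = 92.729° → d = Rσ = 6357·1.61843 = 10288 km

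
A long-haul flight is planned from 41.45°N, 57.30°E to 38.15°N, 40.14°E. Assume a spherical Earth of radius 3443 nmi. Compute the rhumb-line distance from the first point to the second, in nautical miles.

816 nmi

Rhumb course C = atan2(Δλ, Δψ) with Δψ = ln[tan(π/4+φ₂/2)/tan(π/4+φ₁/2)] = -0.0750, Δλ = -0.2995 → C = 255.94°
d = R·|Δφ| / |cos C| = 3443·0.05760 / 0.24289 = 816 nmi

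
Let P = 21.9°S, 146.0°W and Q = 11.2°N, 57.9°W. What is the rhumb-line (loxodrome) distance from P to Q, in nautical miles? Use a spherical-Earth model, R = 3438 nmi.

5555 nmi

Δψ = ln[tan(π/4+φ₂/2)/tan(π/4+φ₁/2)] = +0.5886;  Δφ = +0.5777 rad,  Δλ = +1.5376 rad
q = Δφ/Δψ = 0.9814
d = R·√(Δφ² + q²Δλ²) = 3438·1.61591 = 5555 nmi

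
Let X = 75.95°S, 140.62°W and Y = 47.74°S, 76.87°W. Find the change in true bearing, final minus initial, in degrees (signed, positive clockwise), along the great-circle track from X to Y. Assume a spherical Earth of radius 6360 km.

-59.0°

Initial bearing θ₁ = atan2(sin Δλ cos φ₂, cos φ₁ sin φ₂ − sin φ₁ cos φ₂ cos Δλ) = 79.77°
Final bearing θ₂ = (initial bearing from the destination back to the start) + 180° = 20.81°
Δθ = θ₂ − θ₁ = -59.0°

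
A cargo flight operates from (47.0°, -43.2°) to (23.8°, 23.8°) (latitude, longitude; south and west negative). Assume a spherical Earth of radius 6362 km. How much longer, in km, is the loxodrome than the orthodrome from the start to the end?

139 km

Great circle: cos σ = sin φ₁ sin φ₂ + cos φ₁ cos φ₂ cos Δλ,  σ = 1.0016 rad → d_gc = 6372.2 km
Rhumb line: Δψ = -0.5038, q = Δφ/Δψ = 0.8038, d_rh = R√(Δφ²+q²Δλ²) = 6511.1 km
Excess = 6511.1 − 6372.2 = 138.9 ≈ 139 km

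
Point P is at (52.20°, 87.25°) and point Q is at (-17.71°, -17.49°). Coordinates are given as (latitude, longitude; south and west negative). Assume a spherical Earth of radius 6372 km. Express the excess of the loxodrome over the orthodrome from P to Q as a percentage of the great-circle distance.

2.5%

Great circle: σ = 1.9703 rad → d_gc = Rσ = 12554.5 km
Rhumb: Δφ = -1.2202, Δλ = -1.8281, Δψ = -1.3860, q = Δφ/Δψ = 0.8804 → d_rh = R√(Δφ²+q²Δλ²) = 12868.9 km
Excess = (12868.9 − 12554.5) / 12554.5 = 314.4 / 12554.5 = 2.50% ≈ 2.5%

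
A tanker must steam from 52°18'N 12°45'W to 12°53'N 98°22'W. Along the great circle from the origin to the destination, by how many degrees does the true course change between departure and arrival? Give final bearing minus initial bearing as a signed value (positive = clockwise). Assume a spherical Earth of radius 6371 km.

-55.8°

Initial bearing θ₁ = atan2(sin Δλ cos φ₂, cos φ₁ sin φ₂ − sin φ₁ cos φ₂ cos Δλ) = 274.55°
Final bearing θ₂ = (initial bearing from the destination back to the start) + 180° = 218.71°
Δθ = θ₂ − θ₁ = -55.8°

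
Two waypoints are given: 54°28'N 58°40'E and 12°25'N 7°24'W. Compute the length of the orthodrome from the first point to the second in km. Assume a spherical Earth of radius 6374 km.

cos σ = sin φ₁ sin φ₂ + cos φ₁ cos φ₂ cos Δλ
      = sin(54.47°)sin(12.42°) + cos(54.47°)cos(12.42°)cos(-66.07°) = 0.4052
σ = 66.094° → d = Rσ = 6374·1.15356 = 7353 km

7353 km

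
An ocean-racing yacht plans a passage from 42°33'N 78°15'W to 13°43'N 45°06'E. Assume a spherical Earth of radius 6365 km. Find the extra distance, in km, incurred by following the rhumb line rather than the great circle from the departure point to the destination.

Great circle: cos σ = sin φ₁ sin φ₂ + cos φ₁ cos φ₂ cos Δλ,  σ = 1.8061 rad → d_gc = 11495.6 km
Rhumb line: Δψ = -0.5804, q = Δφ/Δψ = 0.8670, d_rh = R√(Δφ²+q²Δλ²) = 12305.0 km
Excess = 12305.0 − 11495.6 = 809.4 ≈ 809 km

809 km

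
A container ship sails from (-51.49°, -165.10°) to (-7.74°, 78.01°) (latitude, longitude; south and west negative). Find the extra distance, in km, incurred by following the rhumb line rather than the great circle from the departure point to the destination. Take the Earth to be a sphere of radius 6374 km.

Great circle: cos σ = sin φ₁ sin φ₂ + cos φ₁ cos φ₂ cos Δλ,  σ = 1.7453 rad → d_gc = 11124.8 km
Rhumb line: Δψ = +0.9163, q = Δφ/Δψ = 0.8333, d_rh = R√(Δφ²+q²Δλ²) = 11879.4 km
Excess = 11879.4 − 11124.8 = 754.6 ≈ 755 km

755 km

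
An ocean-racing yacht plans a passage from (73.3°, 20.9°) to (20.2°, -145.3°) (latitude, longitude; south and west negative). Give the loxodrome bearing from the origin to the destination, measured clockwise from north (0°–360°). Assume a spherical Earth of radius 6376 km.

Δψ = ln[tan(π/4+φ₂/2)/tan(π/4+φ₁/2)] = -1.5588
Δλ = -2.9007 rad (taken the short way round)
course = atan2(Δλ, Δψ) = 241.75°

241.7°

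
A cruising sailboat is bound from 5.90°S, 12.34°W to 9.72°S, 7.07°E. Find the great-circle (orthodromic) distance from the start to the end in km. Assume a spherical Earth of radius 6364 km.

2177 km

Haversine: a = sin²(Δφ/2)+cos φ₁ cos φ₂ sin²(Δλ/2) = 0.02897;  σ = 2·atan2(√a,√(1−a))
σ = 19.600° → d = Rσ = 6364·0.34209 = 2177 km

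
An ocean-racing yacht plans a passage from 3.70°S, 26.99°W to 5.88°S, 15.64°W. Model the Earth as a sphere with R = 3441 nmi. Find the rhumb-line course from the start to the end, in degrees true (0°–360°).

Meridional parts: M(φ₁)=-0.0646, M(φ₂)=-0.1028 → ΔM = -0.0382;  Δλ = +0.1981 rad
tan C = Δλ / ΔM = -5.1879 → C = 100.91°

100.9°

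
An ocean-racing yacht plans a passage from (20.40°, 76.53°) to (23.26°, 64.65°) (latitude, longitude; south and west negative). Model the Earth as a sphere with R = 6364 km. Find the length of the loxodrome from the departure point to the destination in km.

Δψ = ln[tan(π/4+φ₂/2)/tan(π/4+φ₁/2)] = +0.0538;  Δφ = +0.0499 rad,  Δλ = -0.2073 rad
q = Δφ/Δψ = 0.9282
d = R·√(Δφ² + q²Δλ²) = 6364·0.19882 = 1265 km

1265 km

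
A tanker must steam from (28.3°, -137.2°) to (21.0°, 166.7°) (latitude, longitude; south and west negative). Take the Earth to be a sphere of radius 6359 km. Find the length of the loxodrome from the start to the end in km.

5711 km

Δψ = ln[tan(π/4+φ₂/2)/tan(π/4+φ₁/2)] = -0.1403;  Δφ = -0.1274 rad,  Δλ = -0.9791 rad
q = Δφ/Δψ = 0.9080
d = R·√(Δφ² + q²Δλ²) = 6359·0.89813 = 5711 km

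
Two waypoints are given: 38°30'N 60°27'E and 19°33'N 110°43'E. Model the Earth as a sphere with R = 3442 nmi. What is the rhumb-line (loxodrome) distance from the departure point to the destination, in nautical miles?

Rhumb course C = atan2(Δλ, Δψ) with Δψ = ln[tan(π/4+φ₂/2)/tan(π/4+φ₁/2)] = -0.3811, Δλ = +0.8773 → C = 113.48°
d = R·|Δφ| / |cos C| = 3442·0.33074 / 0.39840 = 2857 nmi

2857 nmi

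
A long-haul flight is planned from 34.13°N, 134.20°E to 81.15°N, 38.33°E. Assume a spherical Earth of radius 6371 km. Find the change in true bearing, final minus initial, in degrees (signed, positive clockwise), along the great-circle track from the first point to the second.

-91.2°

At departure: θ₁ = atan2(sin Δλ cos φ₂, cos φ₁ sin φ₂ − sin φ₁ cos φ₂ cos Δλ) = 349.51°
At arrival: θ₂ = atan2(sin Δλ cos φ₁, −cos φ₂ sin φ₁ + sin φ₂ cos φ₁ cos Δλ) = 258.34°
Δθ = θ₂ − θ₁ = -91.2°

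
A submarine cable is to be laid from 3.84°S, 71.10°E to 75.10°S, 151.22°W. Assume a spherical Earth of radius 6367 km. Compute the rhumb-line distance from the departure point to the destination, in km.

Δψ = ln[tan(π/4+φ₂/2)/tan(π/4+φ₁/2)] = -1.9673;  Δφ = -1.2437 rad,  Δλ = +2.4030 rad
q = Δφ/Δψ = 0.6322
d = R·√(Δφ² + q²Δλ²) = 6367·1.96334 = 12501 km

12501 km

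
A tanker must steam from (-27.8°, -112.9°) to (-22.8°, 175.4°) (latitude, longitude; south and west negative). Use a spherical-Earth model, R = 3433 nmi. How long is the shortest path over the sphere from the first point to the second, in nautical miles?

Haversine: a = sin²(Δφ/2)+cos φ₁ cos φ₂ sin²(Δλ/2) = 0.28161;  σ = 2·atan2(√a,√(1−a))
σ = 64.101° → d = Rσ = 3433·1.11878 = 3841 nmi

3841 nmi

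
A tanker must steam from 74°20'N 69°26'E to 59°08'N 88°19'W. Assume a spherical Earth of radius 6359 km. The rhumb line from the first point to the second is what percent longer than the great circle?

35.6%

Great circle: σ = 0.7978 rad → d_gc = Rσ = 5073.5 km
Rhumb: Δφ = -0.2653, Δλ = -2.7533, Δψ = -0.6965, q = Δφ/Δψ = 0.3809 → d_rh = R√(Δφ²+q²Δλ²) = 6878.8 km
Excess = (6878.8 − 5073.5) / 5073.5 = 1805.3 / 5073.5 = 35.58% ≈ 35.6%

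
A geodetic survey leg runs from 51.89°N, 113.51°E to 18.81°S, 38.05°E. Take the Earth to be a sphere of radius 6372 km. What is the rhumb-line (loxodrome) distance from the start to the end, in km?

10804 km

Rhumb course C = atan2(Δλ, Δψ) with Δψ = ln[tan(π/4+φ₂/2)/tan(π/4+φ₁/2)] = -1.3974, Δλ = -1.3170 → C = 223.30°
d = R·|Δφ| / |cos C| = 6372·1.23395 / 0.72773 = 10804 km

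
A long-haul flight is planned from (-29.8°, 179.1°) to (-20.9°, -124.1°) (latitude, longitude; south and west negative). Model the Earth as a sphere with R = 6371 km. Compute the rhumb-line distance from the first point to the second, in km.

5785 km

Rhumb course C = atan2(Δλ, Δψ) with Δψ = ln[tan(π/4+φ₂/2)/tan(π/4+φ₁/2)] = +0.1721, Δλ = +0.9913 → C = 80.15°
d = R·|Δφ| / |cos C| = 6371·0.15533 / 0.17108 = 5785 km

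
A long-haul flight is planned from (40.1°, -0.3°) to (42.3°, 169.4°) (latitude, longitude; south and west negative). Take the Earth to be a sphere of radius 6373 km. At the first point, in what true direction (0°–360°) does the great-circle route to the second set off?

7.7°

θ = atan2( sin Δλ·cos φ₂ ,  cos φ₁ sin φ₂ − sin φ₁ cos φ₂ cos Δλ )
  = atan2(+0.1322, +0.9835) = 7.66°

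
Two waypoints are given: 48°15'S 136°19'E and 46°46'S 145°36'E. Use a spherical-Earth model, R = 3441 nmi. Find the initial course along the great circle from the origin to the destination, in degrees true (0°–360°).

θ = atan2( sin Δλ·cos φ₂ ,  cos φ₁ sin φ₂ − sin φ₁ cos φ₂ cos Δλ )
  = atan2(+0.1105, +0.0192) = 80.15°

80.1°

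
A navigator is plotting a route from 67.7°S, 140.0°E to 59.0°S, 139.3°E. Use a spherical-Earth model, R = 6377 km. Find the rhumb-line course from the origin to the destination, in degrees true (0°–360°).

Meridional parts: M(φ₁)=-1.6241, M(φ₂)=-1.2826 → ΔM = +0.3415;  Δλ = -0.0122 rad
tan C = Δλ / ΔM = -0.0358 → C = 357.95°

358.0°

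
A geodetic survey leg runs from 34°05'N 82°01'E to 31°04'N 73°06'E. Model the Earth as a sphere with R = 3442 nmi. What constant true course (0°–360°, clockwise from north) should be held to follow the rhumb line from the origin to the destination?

248.1°

Δψ = ln[tan(π/4+φ₂/2)/tan(π/4+φ₁/2)] = -0.0625
Δλ = -0.1556 rad (taken the short way round)
course = atan2(Δλ, Δψ) = 248.12°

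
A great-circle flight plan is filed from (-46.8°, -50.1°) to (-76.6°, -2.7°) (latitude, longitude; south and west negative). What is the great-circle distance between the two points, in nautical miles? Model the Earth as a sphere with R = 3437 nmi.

Haversine: a = sin²(Δφ/2)+cos φ₁ cos φ₂ sin²(Δλ/2) = 0.09175;  σ = 2·atan2(√a,√(1−a))
σ = 35.264° → d = Rσ = 3437·0.61547 = 2115 nmi

2115 nmi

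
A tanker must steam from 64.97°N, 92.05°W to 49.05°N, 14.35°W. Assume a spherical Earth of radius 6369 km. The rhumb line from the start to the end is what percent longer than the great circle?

Great circle: σ = 0.7326 rad → d_gc = Rσ = 4666.1 km
Rhumb: Δφ = -0.2779, Δλ = +1.3561, Δψ = -0.5201, q = Δφ/Δψ = 0.5343 → d_rh = R√(Δφ²+q²Δλ²) = 4942.2 km
Excess = (4942.2 − 4666.1) / 4666.1 = 276.1 / 4666.1 = 5.92% ≈ 5.9%

5.9%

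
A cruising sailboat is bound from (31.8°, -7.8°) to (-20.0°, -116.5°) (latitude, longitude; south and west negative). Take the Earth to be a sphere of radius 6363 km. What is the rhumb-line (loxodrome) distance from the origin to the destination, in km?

12932 km

Δψ = ln[tan(π/4+φ₂/2)/tan(π/4+φ₁/2)] = -0.9423;  Δφ = -0.9041 rad,  Δλ = -1.8972 rad
q = Δφ/Δψ = 0.9594
d = R·√(Δφ² + q²Δλ²) = 6363·2.03238 = 12932 km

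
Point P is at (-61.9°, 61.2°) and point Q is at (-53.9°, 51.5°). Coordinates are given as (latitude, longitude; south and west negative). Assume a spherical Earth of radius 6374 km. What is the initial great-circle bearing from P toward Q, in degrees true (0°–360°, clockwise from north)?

323.0°

N = sin Δλ·cos φ₂ = -0.0993;  D = cos φ₁ sin φ₂ − sin φ₁ cos φ₂ cos Δλ = +0.1317
initial course = atan2(N, D) = 323.00°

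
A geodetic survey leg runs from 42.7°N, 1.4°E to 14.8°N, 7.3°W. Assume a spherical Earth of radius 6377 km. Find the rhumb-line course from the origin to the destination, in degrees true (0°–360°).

Δψ = ln[tan(π/4+φ₂/2)/tan(π/4+φ₁/2)] = -0.5645
Δλ = -0.1518 rad (taken the short way round)
course = atan2(Δλ, Δψ) = 195.06°

195.1°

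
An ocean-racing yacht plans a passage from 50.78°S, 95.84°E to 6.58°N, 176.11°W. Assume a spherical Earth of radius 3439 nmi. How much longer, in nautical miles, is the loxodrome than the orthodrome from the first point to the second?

122 nmi

Great circle: cos σ = sin φ₁ sin φ₂ + cos φ₁ cos φ₂ cos Δλ,  σ = 1.6382 rad → d_gc = 5633.9 nmi
Rhumb line: Δψ = +1.1471, q = Δφ/Δψ = 0.8727, d_rh = R√(Δφ²+q²Δλ²) = 5755.5 nmi
Excess = 5755.5 − 5633.9 = 121.6 ≈ 122 nmi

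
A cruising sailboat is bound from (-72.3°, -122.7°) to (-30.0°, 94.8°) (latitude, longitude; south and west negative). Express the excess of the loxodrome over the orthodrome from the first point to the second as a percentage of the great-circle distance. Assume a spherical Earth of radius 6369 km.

Great circle: σ = 1.3001 rad → d_gc = Rσ = 8280.1 km
Rhumb: Δφ = +0.7383, Δλ = -2.4871, Δψ = +1.3105, q = Δφ/Δψ = 0.5634 → d_rh = R√(Δφ²+q²Δλ²) = 10086.7 km
Excess = (10086.7 − 8280.1) / 8280.1 = 1806.6 / 8280.1 = 21.82% ≈ 21.8%

21.8%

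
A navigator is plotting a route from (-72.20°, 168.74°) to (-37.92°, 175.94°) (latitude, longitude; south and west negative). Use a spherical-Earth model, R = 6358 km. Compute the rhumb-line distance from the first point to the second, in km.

Δψ = ln[tan(π/4+φ₂/2)/tan(π/4+φ₁/2)] = +1.1379;  Δφ = +0.5983 rad,  Δλ = +0.1257 rad
q = Δφ/Δψ = 0.5258
d = R·√(Δφ² + q²Δλ²) = 6358·0.60194 = 3827 km

3827 km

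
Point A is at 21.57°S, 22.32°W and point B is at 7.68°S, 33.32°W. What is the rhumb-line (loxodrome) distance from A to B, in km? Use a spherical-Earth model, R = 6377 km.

Δψ = ln[tan(π/4+φ₂/2)/tan(π/4+φ₁/2)] = +0.2512;  Δφ = +0.2424 rad,  Δλ = -0.1920 rad
q = Δφ/Δψ = 0.9649
d = R·√(Δφ² + q²Δλ²) = 6377·0.30510 = 1946 km

1946 km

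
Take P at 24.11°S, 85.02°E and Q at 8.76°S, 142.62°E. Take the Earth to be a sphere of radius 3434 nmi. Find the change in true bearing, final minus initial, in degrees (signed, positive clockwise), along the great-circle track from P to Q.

-17.8°

Initial bearing θ₁ = atan2(sin Δλ cos φ₂, cos φ₁ sin φ₂ − sin φ₁ cos φ₂ cos Δλ) = 84.71°
Final bearing θ₂ = (initial bearing from the destination back to the start) + 180° = 66.87°
Δθ = θ₂ − θ₁ = -17.8°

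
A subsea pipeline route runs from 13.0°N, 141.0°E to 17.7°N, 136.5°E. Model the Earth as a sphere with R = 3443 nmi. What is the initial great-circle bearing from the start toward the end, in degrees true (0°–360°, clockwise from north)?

θ = atan2( sin Δλ·cos φ₂ ,  cos φ₁ sin φ₂ − sin φ₁ cos φ₂ cos Δλ )
  = atan2(-0.0747, +0.0826) = 317.86°

317.9°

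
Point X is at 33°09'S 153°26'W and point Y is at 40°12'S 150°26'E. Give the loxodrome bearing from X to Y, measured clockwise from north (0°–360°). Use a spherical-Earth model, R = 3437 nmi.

Δψ = ln[tan(π/4+φ₂/2)/tan(π/4+φ₁/2)] = -0.1536
Δλ = -0.9797 rad (taken the short way round)
course = atan2(Δλ, Δψ) = 261.09°

261.1°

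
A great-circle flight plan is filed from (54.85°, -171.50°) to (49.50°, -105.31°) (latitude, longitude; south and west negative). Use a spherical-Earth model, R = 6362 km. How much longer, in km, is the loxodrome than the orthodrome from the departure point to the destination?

Great circle: cos σ = sin φ₁ sin φ₂ + cos φ₁ cos φ₂ cos Δλ,  σ = 0.6877 rad → d_gc = 4375.3 km
Rhumb line: Δψ = -0.1525, q = Δφ/Δψ = 0.6123, d_rh = R√(Δφ²+q²Δλ²) = 4539.1 km
Excess = 4539.1 − 4375.3 = 163.8 ≈ 164 km

164 km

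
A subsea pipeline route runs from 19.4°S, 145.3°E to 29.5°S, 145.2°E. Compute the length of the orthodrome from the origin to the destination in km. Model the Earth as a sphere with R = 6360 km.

Haversine: a = sin²(Δφ/2)+cos φ₁ cos φ₂ sin²(Δλ/2) = 0.00775;  σ = 2·atan2(√a,√(1−a))
σ = 10.100° → d = Rσ = 6360·0.17629 = 1121 km

1121 km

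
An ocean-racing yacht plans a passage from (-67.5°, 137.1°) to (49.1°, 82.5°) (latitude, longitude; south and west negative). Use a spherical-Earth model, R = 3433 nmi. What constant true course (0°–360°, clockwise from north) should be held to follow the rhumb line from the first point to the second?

Δψ = ln[tan(π/4+φ₂/2)/tan(π/4+φ₁/2)] = +2.6014
Δλ = -0.9529 rad (taken the short way round)
course = atan2(Δλ, Δψ) = 339.88°

339.9°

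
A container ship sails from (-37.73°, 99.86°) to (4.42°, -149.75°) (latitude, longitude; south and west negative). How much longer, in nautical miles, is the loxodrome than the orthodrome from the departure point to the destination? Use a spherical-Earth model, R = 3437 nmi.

145 nmi

Great circle: cos σ = sin φ₁ sin φ₂ + cos φ₁ cos φ₂ cos Δλ,  σ = 1.8985 rad → d_gc = 6525.2 nmi
Rhumb line: Δψ = +0.7892, q = Δφ/Δψ = 0.9321, d_rh = R√(Δφ²+q²Δλ²) = 6670.2 nmi
Excess = 6670.2 − 6525.2 = 145.0 ≈ 145 nmi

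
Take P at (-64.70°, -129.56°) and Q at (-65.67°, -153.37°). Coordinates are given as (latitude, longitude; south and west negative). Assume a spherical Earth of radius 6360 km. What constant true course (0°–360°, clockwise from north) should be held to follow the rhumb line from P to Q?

Meridional parts: M(φ₁)=-1.4941, M(φ₂)=-1.5345 → ΔM = -0.0403;  Δλ = -0.4156 rad
tan C = Δλ / ΔM = +10.3006 → C = 264.46°

264.5°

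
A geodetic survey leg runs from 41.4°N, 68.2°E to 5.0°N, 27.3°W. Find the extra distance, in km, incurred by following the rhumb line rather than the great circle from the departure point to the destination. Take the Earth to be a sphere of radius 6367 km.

Great circle: cos σ = sin φ₁ sin φ₂ + cos φ₁ cos φ₂ cos Δλ,  σ = 1.5848 rad → d_gc = 10090.3 km
Rhumb line: Δψ = -0.7078, q = Δφ/Δψ = 0.8976, d_rh = R√(Δφ²+q²Δλ²) = 10349.1 km
Excess = 10349.1 − 10090.3 = 258.8 ≈ 259 km

259 km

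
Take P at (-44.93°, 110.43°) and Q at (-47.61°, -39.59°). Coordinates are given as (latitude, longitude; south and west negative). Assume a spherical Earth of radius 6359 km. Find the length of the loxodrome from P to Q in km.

11510 km

Δψ = ln[tan(π/4+φ₂/2)/tan(π/4+φ₁/2)] = -0.0677;  Δφ = -0.0468 rad,  Δλ = -2.6183 rad
q = Δφ/Δψ = 0.6911
d = R·√(Δφ² + q²Δλ²) = 6359·1.81004 = 11510 km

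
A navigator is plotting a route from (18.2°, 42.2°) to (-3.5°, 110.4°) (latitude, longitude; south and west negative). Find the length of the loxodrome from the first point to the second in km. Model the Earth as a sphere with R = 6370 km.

Δψ = ln[tan(π/4+φ₂/2)/tan(π/4+φ₁/2)] = -0.3843;  Δφ = -0.3787 rad,  Δλ = +1.1903 rad
q = Δφ/Δψ = 0.9856
d = R·√(Δφ² + q²Δλ²) = 6370·1.23284 = 7853 km

7853 km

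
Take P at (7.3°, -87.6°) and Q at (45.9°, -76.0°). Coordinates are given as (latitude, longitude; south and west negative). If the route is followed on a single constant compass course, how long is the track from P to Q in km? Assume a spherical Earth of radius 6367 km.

4433 km

Δψ = ln[tan(π/4+φ₂/2)/tan(π/4+φ₁/2)] = +0.7760;  Δφ = +0.6737 rad,  Δλ = +0.2025 rad
q = Δφ/Δψ = 0.8682
d = R·√(Δφ² + q²Δλ²) = 6367·0.69625 = 4433 km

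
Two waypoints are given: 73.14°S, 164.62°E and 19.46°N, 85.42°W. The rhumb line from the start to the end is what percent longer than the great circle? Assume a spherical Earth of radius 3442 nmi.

Great circle: σ = 1.9956 rad → d_gc = Rσ = 6869.0 nmi
Rhumb: Δφ = +1.6162, Δλ = +1.9192, Δψ = +2.2555, q = Δφ/Δψ = 0.7165 → d_rh = R√(Δφ²+q²Δλ²) = 7304.1 nmi
Excess = (7304.1 − 6869.0) / 6869.0 = 435.1 / 6869.0 = 6.33% ≈ 6.3%

6.3%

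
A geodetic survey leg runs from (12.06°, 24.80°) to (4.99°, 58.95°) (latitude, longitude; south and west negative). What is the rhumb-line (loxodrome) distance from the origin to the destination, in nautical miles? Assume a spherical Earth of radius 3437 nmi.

2069 nmi

Rhumb course C = atan2(Δλ, Δψ) with Δψ = ln[tan(π/4+φ₂/2)/tan(π/4+φ₁/2)] = -0.1249, Δλ = +0.5960 → C = 101.83°
d = R·|Δφ| / |cos C| = 3437·0.12339 / 0.20503 = 2069 nmi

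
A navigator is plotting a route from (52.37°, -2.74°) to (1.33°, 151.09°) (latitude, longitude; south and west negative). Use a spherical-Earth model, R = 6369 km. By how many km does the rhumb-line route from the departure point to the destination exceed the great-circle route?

1975 km

Great circle: cos σ = sin φ₁ sin φ₂ + cos φ₁ cos φ₂ cos Δλ,  σ = 2.1287 rad → d_gc = 13557.9 km
Rhumb line: Δψ = -1.0535, q = Δφ/Δψ = 0.8456, d_rh = R√(Δφ²+q²Δλ²) = 15532.7 km
Excess = 15532.7 − 13557.9 = 1974.8 ≈ 1975 km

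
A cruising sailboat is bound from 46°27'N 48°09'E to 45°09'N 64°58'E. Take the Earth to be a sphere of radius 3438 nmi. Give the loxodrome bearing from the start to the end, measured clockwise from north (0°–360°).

96.3°

Δψ = ln[tan(π/4+φ₂/2)/tan(π/4+φ₁/2)] = -0.0325
Δλ = +0.2935 rad (taken the short way round)
course = atan2(Δλ, Δψ) = 96.33°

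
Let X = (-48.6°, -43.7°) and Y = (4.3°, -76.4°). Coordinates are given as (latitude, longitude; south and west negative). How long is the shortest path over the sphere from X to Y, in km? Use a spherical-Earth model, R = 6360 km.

6670 km

cos σ = sin φ₁ sin φ₂ + cos φ₁ cos φ₂ cos Δλ
      = sin(-48.60°)sin(4.30°) + cos(-48.60°)cos(4.30°)cos(-32.70°) = 0.4987
σ = 60.086° → d = Rσ = 6360·1.04871 = 6670 km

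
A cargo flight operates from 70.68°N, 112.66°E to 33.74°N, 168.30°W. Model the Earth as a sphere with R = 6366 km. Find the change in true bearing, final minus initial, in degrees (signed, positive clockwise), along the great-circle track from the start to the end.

+69.0°

Initial bearing θ₁ = atan2(sin Δλ cos φ₂, cos φ₁ sin φ₂ − sin φ₁ cos φ₂ cos Δλ) = 87.58°
Final bearing θ₂ = (initial bearing from the destination back to the start) + 180° = 156.58°
Δθ = θ₂ − θ₁ = +69.0°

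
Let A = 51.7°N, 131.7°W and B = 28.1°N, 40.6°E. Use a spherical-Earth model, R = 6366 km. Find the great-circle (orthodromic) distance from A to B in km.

11101 km

Haversine: a = sin²(Δφ/2)+cos φ₁ cos φ₂ sin²(Δλ/2) = 0.58608;  σ = 2·atan2(√a,√(1−a))
σ = 99.913° → d = Rσ = 6366·1.74381 = 11101 km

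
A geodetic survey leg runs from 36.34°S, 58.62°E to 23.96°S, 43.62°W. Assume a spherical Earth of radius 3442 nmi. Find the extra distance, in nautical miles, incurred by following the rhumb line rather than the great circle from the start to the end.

231 nmi

Great circle: cos σ = sin φ₁ sin φ₂ + cos φ₁ cos φ₂ cos Δλ,  σ = 1.4861 rad → d_gc = 5115.19 nmi
Rhumb line: Δψ = +0.2507, q = Δφ/Δψ = 0.8619, d_rh = R√(Δφ²+q²Δλ²) = 5345.70 nmi
Excess = 5345.70 − 5115.19 = 230.51 ≈ 231 nmi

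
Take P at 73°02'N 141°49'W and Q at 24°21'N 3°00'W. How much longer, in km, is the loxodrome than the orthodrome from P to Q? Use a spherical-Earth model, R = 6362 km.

Great circle: cos σ = sin φ₁ sin φ₂ + cos φ₁ cos φ₂ cos Δλ,  σ = 1.3753 rad → d_gc = 8749.5 km
Rhumb line: Δψ = -1.4644, q = Δφ/Δψ = 0.5802, d_rh = R√(Δφ²+q²Δλ²) = 10450.4 km
Excess = 10450.4 − 8749.5 = 1700.9 ≈ 1701 km

1701 km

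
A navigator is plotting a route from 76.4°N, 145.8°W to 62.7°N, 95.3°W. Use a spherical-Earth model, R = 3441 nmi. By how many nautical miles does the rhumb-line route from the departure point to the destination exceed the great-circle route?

Great circle: cos σ = sin φ₁ sin φ₂ + cos φ₁ cos φ₂ cos Δλ,  σ = 0.3701 rad → d_gc = 1273.4 nmi
Rhumb line: Δψ = -0.7113, q = Δφ/Δψ = 0.3362, d_rh = R√(Δφ²+q²Δλ²) = 1310.1 nmi
Excess = 1310.1 − 1273.4 = 36.7 ≈ 37 nmi

37 nmi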